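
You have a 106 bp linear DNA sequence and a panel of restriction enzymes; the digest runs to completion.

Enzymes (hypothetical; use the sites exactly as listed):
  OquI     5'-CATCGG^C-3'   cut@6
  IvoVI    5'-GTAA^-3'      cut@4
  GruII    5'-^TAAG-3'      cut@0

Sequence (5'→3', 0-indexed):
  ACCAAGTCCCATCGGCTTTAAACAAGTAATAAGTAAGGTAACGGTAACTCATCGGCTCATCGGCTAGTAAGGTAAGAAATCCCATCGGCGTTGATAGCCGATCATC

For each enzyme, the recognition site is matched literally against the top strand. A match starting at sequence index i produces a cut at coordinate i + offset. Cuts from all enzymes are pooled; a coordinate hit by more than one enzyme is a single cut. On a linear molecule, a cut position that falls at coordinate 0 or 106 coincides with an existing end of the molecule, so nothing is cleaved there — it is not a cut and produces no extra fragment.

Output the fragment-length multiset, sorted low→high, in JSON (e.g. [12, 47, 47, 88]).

Scan for sites:
  OquI CATCGGC/6: at [9, 49, 57, 82] ⇒ [15, 55, 63, 88]
  IvoVI GTAA/4: at [25, 32, 37, 43, 66, 71] ⇒ [29, 36, 41, 47, 70, 75]
  GruII TAAG/0: at [29, 33, 67, 72] ⇒ [29, 33, 67, 72]

All cut coordinates (distinct, sorted): [15, 29, 33, 36, 41, 47, 55, 63, 67, 70, 72, 75, 88]

Fragment lengths:
  [0,15): 15 bp
  [15,29): 14 bp
  [29,33): 4 bp
  [33,36): 3 bp
  [36,41): 5 bp
  [41,47): 6 bp
  [47,55): 8 bp
  [55,63): 8 bp
  [63,67): 4 bp
  [67,70): 3 bp
  [70,72): 2 bp
  [72,75): 3 bp
  [75,88): 13 bp
  [88,106): 18 bp

[2,3,3,3,4,4,5,6,8,8,13,14,15,18]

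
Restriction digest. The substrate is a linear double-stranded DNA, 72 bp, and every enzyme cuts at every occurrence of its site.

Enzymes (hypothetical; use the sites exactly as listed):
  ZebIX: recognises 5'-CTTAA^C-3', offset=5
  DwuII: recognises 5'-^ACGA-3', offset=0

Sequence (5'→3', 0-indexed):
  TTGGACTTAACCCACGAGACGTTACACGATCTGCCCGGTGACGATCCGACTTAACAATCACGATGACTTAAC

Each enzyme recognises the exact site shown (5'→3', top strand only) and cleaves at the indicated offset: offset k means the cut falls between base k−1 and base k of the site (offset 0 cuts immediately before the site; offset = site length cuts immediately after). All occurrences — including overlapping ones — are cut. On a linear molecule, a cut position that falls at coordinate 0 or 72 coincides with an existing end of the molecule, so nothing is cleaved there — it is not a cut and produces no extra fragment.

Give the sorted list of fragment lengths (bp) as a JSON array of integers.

[1,3,5,10,12,12,14,15]

Site scan:
  ZebIX (CTTAAC, off=5): starts [5, 49, 66] → cuts [10, 54, 71]
  DwuII (ACGA, off=0): starts [13, 25, 40, 59] → cuts [13, 25, 40, 59]

Pooled cuts: [10, 13, 25, 40, 54, 59, 71]

Fragment lengths:
  [0,10): 10 bp
  [10,13): 3 bp
  [13,25): 12 bp
  [25,40): 15 bp
  [40,54): 14 bp
  [54,59): 5 bp
  [59,71): 12 bp
  [71,72): 1 bp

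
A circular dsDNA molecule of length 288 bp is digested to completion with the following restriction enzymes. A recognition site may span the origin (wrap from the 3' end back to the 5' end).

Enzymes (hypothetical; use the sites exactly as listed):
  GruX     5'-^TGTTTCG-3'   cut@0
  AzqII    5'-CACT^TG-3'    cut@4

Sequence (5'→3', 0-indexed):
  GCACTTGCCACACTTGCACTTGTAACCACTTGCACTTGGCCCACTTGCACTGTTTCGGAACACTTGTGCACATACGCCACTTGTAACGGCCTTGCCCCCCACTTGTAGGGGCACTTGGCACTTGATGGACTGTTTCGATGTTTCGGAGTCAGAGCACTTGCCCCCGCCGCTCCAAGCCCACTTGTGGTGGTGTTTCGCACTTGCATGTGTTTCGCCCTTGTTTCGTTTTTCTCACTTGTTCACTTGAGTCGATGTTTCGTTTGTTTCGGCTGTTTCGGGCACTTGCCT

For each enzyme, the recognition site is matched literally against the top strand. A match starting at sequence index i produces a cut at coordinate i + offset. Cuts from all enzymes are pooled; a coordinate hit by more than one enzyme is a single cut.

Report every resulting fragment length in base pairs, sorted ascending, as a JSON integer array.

Scan for sites:
  GruX (TGTTTCG, off=0): starts [50, 130, 138, 190, 207, 218, 252, 261, 270] → cuts [50, 130, 138, 190, 207, 218, 252, 261, 270]
  AzqII (CACTTG, off=4): starts [1, 10, 16, 26, 32, 41, 60, 77, 99, 111, 118, 154, 178, 197, 232, 240, 279] → cuts [5, 14, 20, 30, 36, 45, 64, 81, 103, 115, 122, 158, 182, 201, 236, 244, 283]

Pooled cuts: [5, 14, 20, 30, 36, 45, 50, 64, 81, 103, 115, 122, 130, 138, 158, 182, 190, 201, 207, 218, 236, 244, 252, 261, 270, 283]

Fragments:
  5→14: 9 bp
  14→20: 6 bp
  20→30: 10 bp
  30→36: 6 bp
  36→45: 9 bp
  45→50: 5 bp
  50→64: 14 bp
  64→81: 17 bp
  81→103: 22 bp
  103→115: 12 bp
  115→122: 7 bp
  122→130: 8 bp
  130→138: 8 bp
  138→158: 20 bp
  158→182: 24 bp
  182→190: 8 bp
  190→201: 11 bp
  201→207: 6 bp
  207→218: 11 bp
  218→236: 18 bp
  236→244: 8 bp
  244→252: 8 bp
  252→261: 9 bp
  261→270: 9 bp
  270→283: 13 bp
  283→5 (wrap): 288-283+5 = 10 bp

[5,6,6,6,7,8,8,8,8,8,9,9,9,9,10,10,11,11,12,13,14,17,18,20,22,24]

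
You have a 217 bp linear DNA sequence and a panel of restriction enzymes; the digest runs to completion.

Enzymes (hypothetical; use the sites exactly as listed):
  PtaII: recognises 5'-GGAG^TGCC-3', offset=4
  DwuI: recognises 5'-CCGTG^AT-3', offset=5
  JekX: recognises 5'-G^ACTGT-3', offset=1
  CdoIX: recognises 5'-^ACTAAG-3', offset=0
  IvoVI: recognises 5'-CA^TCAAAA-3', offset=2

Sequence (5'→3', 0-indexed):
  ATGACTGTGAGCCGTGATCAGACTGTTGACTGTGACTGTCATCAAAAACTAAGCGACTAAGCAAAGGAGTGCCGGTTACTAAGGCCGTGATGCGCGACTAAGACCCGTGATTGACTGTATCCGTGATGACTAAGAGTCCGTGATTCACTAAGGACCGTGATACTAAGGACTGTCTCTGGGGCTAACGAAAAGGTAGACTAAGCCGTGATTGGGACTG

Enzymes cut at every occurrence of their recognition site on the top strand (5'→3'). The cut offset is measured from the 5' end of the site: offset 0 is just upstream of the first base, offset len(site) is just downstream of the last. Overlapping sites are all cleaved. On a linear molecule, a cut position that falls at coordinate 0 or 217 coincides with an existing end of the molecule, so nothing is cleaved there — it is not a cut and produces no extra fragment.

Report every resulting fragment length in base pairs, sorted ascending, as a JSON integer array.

[2,3,3,4,4,5,6,6,7,7,7,7,8,8,10,11,12,12,13,13,13,14,14,28]

Site scan:
  PtaII GGAGTGCC/4: at [65] ⇒ [69]
  DwuI CCGTGAT/5: at [11, 84, 104, 120, 137, 154, 202] ⇒ [16, 89, 109, 125, 142, 159, 207]
  JekX GACTGT/1: at [2, 20, 27, 33, 112, 167] ⇒ [3, 21, 28, 34, 113, 168]
  CdoIX ACTAAG/0: at [47, 55, 77, 96, 128, 146, 161, 196] ⇒ [47, 55, 77, 96, 128, 146, 161, 196]
  IvoVI CATCAAAA/2: at [39] ⇒ [41]

Pooled cuts: [3, 16, 21, 28, 34, 41, 47, 55, 69, 77, 89, 96, 109, 113, 125, 128, 142, 146, 159, 161, 168, 196, 207]

Fragments:
  [0,3): 3 bp
  [3,16): 13 bp
  [16,21): 5 bp
  [21,28): 7 bp
  [28,34): 6 bp
  [34,41): 7 bp
  [41,47): 6 bp
  [47,55): 8 bp
  [55,69): 14 bp
  [69,77): 8 bp
  [77,89): 12 bp
  [89,96): 7 bp
  [96,109): 13 bp
  [109,113): 4 bp
  [113,125): 12 bp
  [125,128): 3 bp
  [128,142): 14 bp
  [142,146): 4 bp
  [146,159): 13 bp
  [159,161): 2 bp
  [161,168): 7 bp
  [168,196): 28 bp
  [196,207): 11 bp
  [207,217): 10 bp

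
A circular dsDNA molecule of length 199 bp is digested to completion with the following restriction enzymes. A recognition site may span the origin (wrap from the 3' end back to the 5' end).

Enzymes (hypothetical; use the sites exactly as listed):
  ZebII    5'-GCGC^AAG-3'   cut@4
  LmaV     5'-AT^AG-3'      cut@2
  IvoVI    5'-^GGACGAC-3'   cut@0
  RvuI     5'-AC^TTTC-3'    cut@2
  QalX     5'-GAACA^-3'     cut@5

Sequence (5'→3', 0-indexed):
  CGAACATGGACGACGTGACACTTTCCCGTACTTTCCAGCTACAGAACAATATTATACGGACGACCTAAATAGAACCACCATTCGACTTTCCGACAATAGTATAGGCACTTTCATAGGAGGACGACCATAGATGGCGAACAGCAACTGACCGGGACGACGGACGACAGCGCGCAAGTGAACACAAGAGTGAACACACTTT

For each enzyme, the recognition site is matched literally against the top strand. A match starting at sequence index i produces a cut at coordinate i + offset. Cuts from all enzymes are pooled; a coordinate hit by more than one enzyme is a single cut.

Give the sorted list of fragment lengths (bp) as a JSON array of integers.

[1,3,4,5,6,6,7,9,9,9,10,10,11,11,12,12,13,14,14,16,17]

Per-enzyme occurrences:
  ZebII GCGCAAG/4: at [168] ⇒ [172]
  LmaV ATAG/2: at [68, 95, 100, 112, 126] ⇒ [70, 97, 102, 114, 128]
  IvoVI GGACGAC/0: at [7, 57, 118, 151, 158] ⇒ [7, 57, 118, 151, 158]
  RvuI ACTTTC/2: at [19, 29, 84, 106, 194] ⇒ [21, 31, 86, 108, 196]
  QalX GAACA/5: at [1, 43, 135, 176, 188] ⇒ [6, 48, 140, 181, 193]

All cut coordinates (distinct, sorted): [6, 7, 21, 31, 48, 57, 70, 86, 97, 102, 108, 114, 118, 128, 140, 151, 158, 172, 181, 193, 196]

Fragments:
  6→7: 1 bp
  7→21: 14 bp
  21→31: 10 bp
  31→48: 17 bp
  48→57: 9 bp
  57→70: 13 bp
  70→86: 16 bp
  86→97: 11 bp
  97→102: 5 bp
  102→108: 6 bp
  108→114: 6 bp
  114→118: 4 bp
  118→128: 10 bp
  128→140: 12 bp
  140→151: 11 bp
  151→158: 7 bp
  158→172: 14 bp
  172→181: 9 bp
  181→193: 12 bp
  193→196: 3 bp
  196→6 (wrap): 199-196+6 = 9 bp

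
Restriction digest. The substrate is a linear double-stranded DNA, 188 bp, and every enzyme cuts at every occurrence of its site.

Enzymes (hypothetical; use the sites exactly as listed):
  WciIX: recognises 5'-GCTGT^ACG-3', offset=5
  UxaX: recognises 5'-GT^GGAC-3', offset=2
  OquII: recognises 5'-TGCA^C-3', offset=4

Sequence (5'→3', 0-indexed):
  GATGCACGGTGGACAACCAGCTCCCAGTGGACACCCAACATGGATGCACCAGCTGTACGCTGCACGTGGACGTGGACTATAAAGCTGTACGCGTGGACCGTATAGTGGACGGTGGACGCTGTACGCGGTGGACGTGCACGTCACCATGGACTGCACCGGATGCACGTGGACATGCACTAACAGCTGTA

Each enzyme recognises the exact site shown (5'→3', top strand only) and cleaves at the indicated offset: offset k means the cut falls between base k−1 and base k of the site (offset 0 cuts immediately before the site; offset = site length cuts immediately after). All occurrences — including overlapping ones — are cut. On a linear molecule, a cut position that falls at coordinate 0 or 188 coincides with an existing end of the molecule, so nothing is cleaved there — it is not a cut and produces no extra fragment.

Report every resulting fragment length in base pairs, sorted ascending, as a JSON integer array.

[3,3,4,6,6,6,7,7,8,8,9,9,9,9,12,12,15,17,18,20]

Per-enzyme occurrences:
  WciIX (GCTGTACG, off=5): starts [51, 83, 117] → cuts [56, 88, 122]
  UxaX (GTGGAC, off=2): starts [8, 26, 65, 71, 92, 104, 111, 127, 165] → cuts [10, 28, 67, 73, 94, 106, 113, 129, 167]
  OquII (TGCAC, off=4): starts [2, 44, 60, 134, 151, 160, 172] → cuts [6, 48, 64, 138, 155, 164, 176]

All cut coordinates (distinct, sorted): [6, 10, 28, 48, 56, 64, 67, 73, 88, 94, 106, 113, 122, 129, 138, 155, 164, 167, 176]

Fragments:
  [0,6): 6 bp
  [6,10): 4 bp
  [10,28): 18 bp
  [28,48): 20 bp
  [48,56): 8 bp
  [56,64): 8 bp
  [64,67): 3 bp
  [67,73): 6 bp
  [73,88): 15 bp
  [88,94): 6 bp
  [94,106): 12 bp
  [106,113): 7 bp
  [113,122): 9 bp
  [122,129): 7 bp
  [129,138): 9 bp
  [138,155): 17 bp
  [155,164): 9 bp
  [164,167): 3 bp
  [167,176): 9 bp
  [176,188): 12 bp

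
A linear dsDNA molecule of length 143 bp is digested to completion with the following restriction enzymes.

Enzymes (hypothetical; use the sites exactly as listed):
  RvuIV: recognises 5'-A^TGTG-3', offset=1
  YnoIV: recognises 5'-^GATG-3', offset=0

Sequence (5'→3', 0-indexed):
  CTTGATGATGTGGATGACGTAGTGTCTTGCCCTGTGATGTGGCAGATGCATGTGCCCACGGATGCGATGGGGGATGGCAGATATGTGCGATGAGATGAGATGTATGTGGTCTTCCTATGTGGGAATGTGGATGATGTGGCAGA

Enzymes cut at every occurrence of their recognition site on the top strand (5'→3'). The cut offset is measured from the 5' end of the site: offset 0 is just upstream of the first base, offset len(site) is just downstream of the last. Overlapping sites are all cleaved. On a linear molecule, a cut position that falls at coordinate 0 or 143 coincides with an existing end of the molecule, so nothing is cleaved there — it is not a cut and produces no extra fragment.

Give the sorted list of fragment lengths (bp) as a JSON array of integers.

[2,2,2,3,3,3,4,4,5,5,5,5,6,6,7,7,8,9,10,11,13,23]

Site scan:
  RvuIV ATGTG/1: at [7, 36, 49, 82, 103, 116, 124, 133] ⇒ [8, 37, 50, 83, 104, 117, 125, 134]
  YnoIV GATG/0: at [3, 6, 12, 35, 44, 60, 65, 72, 88, 93, 98, 129, 132] ⇒ [3, 6, 12, 35, 44, 60, 65, 72, 88, 93, 98, 129, 132]

All cut coordinates (distinct, sorted): [3, 6, 8, 12, 35, 37, 44, 50, 60, 65, 72, 83, 88, 93, 98, 104, 117, 125, 129, 132, 134]

Fragment lengths:
  [0,3): 3 bp
  [3,6): 3 bp
  [6,8): 2 bp
  [8,12): 4 bp
  [12,35): 23 bp
  [35,37): 2 bp
  [37,44): 7 bp
  [44,50): 6 bp
  [50,60): 10 bp
  [60,65): 5 bp
  [65,72): 7 bp
  [72,83): 11 bp
  [83,88): 5 bp
  [88,93): 5 bp
  [93,98): 5 bp
  [98,104): 6 bp
  [104,117): 13 bp
  [117,125): 8 bp
  [125,129): 4 bp
  [129,132): 3 bp
  [132,134): 2 bp
  [134,143): 9 bp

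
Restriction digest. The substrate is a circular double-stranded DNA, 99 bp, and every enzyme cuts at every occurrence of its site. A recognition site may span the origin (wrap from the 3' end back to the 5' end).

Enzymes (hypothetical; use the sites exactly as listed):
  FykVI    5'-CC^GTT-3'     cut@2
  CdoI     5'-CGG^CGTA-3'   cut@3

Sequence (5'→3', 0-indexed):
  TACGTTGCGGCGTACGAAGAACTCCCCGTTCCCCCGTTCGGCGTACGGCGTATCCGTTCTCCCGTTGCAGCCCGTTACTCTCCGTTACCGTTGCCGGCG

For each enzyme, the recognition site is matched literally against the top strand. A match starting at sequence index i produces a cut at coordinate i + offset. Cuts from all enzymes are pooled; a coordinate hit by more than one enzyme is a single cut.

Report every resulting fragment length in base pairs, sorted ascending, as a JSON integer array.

[6,6,7,7,8,8,8,10,10,12,17]

Per-enzyme occurrences:
  FykVI CCGTT/2: at [25, 33, 53, 61, 71, 81, 87] ⇒ [27, 35, 55, 63, 73, 83, 89]
  CdoI CGGCGTA/3: at [7, 38, 45, 94] ⇒ [10, 41, 48, 97]

All cut coordinates (distinct, sorted): [10, 27, 35, 41, 48, 55, 63, 73, 83, 89, 97]

Fragments:
  10→27: 17 bp
  27→35: 8 bp
  35→41: 6 bp
  41→48: 7 bp
  48→55: 7 bp
  55→63: 8 bp
  63→73: 10 bp
  73→83: 10 bp
  83→89: 6 bp
  89→97: 8 bp
  97→10 (wrap): 99-97+10 = 12 bp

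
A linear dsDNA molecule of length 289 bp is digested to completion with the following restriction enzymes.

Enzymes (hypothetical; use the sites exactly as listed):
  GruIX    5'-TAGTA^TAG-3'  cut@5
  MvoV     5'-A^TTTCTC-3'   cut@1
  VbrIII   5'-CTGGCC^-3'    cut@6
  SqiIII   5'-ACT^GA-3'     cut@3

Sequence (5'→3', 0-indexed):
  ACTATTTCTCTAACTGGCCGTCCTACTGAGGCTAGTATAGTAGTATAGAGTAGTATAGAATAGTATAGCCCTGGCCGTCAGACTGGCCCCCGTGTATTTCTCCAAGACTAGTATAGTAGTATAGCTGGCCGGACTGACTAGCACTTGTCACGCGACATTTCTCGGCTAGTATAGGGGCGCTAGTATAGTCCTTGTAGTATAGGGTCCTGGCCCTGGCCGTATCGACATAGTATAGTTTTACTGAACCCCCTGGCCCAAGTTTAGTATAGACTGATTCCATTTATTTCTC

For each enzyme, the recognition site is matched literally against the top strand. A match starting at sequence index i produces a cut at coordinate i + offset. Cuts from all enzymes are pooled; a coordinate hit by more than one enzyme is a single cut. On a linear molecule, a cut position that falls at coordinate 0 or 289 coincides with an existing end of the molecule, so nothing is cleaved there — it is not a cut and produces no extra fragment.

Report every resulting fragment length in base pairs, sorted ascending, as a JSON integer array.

[4,5,6,6,6,8,8,8,8,9,10,10,10,10,11,11,11,12,13,13,14,14,14,14,15,17,22]

Scan for sites:
  GruIX TAGTATAG/5: at [32, 40, 50, 60, 108, 116, 166, 180, 194, 227, 261] ⇒ [37, 45, 55, 65, 113, 121, 171, 185, 199, 232, 266]
  MvoV ATTTCTC/1: at [3, 95, 156, 282] ⇒ [4, 96, 157, 283]
  VbrIII CTGGCC/6: at [13, 70, 82, 124, 206, 212, 249] ⇒ [19, 76, 88, 130, 212, 218, 255]
  SqiIII ACTGA/3: at [24, 132, 239, 269] ⇒ [27, 135, 242, 272]

Pooled cuts: [4, 19, 27, 37, 45, 55, 65, 76, 88, 96, 113, 121, 130, 135, 157, 171, 185, 199, 212, 218, 232, 242, 255, 266, 272, 283]

Fragment lengths:
  [0,4): 4 bp
  [4,19): 15 bp
  [19,27): 8 bp
  [27,37): 10 bp
  [37,45): 8 bp
  [45,55): 10 bp
  [55,65): 10 bp
  [65,76): 11 bp
  [76,88): 12 bp
  [88,96): 8 bp
  [96,113): 17 bp
  [113,121): 8 bp
  [121,130): 9 bp
  [130,135): 5 bp
  [135,157): 22 bp
  [157,171): 14 bp
  [171,185): 14 bp
  [185,199): 14 bp
  [199,212): 13 bp
  [212,218): 6 bp
  [218,232): 14 bp
  [232,242): 10 bp
  [242,255): 13 bp
  [255,266): 11 bp
  [266,272): 6 bp
  [272,283): 11 bp
  [283,289): 6 bp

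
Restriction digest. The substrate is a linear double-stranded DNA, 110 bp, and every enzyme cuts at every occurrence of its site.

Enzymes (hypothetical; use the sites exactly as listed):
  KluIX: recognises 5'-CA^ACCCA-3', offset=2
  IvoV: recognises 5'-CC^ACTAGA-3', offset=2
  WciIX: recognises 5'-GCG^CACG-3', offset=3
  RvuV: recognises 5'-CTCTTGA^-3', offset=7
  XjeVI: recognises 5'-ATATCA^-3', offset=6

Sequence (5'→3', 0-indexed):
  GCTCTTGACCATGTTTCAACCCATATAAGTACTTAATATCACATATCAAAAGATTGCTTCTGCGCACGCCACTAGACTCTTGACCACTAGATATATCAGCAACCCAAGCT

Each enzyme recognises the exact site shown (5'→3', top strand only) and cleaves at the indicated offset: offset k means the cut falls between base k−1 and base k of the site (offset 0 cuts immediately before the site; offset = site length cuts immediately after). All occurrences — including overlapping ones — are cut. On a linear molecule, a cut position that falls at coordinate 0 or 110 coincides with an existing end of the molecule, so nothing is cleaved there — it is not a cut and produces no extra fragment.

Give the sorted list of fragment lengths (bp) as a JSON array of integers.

[2,3,6,7,8,9,10,13,13,16,23]

Site scan:
  KluIX (CAACCCA, off=2): starts [16, 99] → cuts [18, 101]
  IvoV (CCACTAGA, off=2): starts [68, 83] → cuts [70, 85]
  WciIX (GCGCACG, off=3): starts [61] → cuts [64]
  RvuV (CTCTTGA, off=7): starts [1, 76] → cuts [8, 83]
  XjeVI (ATATCA, off=6): starts [35, 42, 92] → cuts [41, 48, 98]

All cut coordinates (distinct, sorted): [8, 18, 41, 48, 64, 70, 83, 85, 98, 101]

Fragments:
  [0,8): 8 bp
  [8,18): 10 bp
  [18,41): 23 bp
  [41,48): 7 bp
  [48,64): 16 bp
  [64,70): 6 bp
  [70,83): 13 bp
  [83,85): 2 bp
  [85,98): 13 bp
  [98,101): 3 bp
  [101,110): 9 bp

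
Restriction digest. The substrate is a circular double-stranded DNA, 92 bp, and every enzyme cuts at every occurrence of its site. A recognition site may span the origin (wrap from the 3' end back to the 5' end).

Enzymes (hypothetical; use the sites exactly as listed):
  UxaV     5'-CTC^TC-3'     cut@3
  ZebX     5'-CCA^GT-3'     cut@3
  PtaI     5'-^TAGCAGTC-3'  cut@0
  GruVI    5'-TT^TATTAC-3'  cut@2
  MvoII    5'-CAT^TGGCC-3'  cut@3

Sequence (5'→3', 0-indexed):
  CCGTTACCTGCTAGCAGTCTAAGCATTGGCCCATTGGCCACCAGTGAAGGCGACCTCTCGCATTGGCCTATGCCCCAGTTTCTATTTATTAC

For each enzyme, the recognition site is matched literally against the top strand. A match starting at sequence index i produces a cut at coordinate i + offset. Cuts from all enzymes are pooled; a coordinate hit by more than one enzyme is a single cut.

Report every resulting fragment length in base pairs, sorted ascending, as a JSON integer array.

Per-enzyme occurrences:
  UxaV (CTCTC, off=3): starts [54] → cuts [57]
  ZebX (CCAGT, off=3): starts [40, 74] → cuts [43, 77]
  PtaI (TAGCAGTC, off=0): starts [11] → cuts [11]
  GruVI (TTTATTAC, off=2): starts [84] → cuts [86]
  MvoII (CATTGGCC, off=3): starts [23, 31, 60] → cuts [26, 34, 63]

Pooled cuts: [11, 26, 34, 43, 57, 63, 77, 86]

Fragments:
  11→26: 15 bp
  26→34: 8 bp
  34→43: 9 bp
  43→57: 14 bp
  57→63: 6 bp
  63→77: 14 bp
  77→86: 9 bp
  86→11 (wrap): 92-86+11 = 17 bp

[6,8,9,9,14,14,15,17]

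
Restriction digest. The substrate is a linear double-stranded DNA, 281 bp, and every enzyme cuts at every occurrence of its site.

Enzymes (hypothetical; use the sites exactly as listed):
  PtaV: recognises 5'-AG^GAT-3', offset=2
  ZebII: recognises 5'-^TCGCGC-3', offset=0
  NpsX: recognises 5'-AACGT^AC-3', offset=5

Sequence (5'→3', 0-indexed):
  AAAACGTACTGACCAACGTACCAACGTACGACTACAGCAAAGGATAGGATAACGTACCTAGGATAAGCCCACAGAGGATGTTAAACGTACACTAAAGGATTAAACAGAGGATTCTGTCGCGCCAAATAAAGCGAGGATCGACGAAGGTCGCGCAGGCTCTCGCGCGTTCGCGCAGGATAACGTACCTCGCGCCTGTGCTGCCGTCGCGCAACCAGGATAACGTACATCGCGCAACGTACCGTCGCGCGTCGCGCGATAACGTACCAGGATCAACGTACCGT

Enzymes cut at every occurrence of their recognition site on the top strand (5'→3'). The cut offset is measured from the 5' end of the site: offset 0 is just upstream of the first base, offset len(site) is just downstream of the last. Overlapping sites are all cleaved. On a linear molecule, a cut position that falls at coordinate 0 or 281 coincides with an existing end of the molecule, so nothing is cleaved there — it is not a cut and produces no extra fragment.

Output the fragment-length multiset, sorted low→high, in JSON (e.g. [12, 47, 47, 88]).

[3,3,4,5,5,5,6,7,7,7,8,8,8,8,8,8,9,9,11,12,12,12,12,12,12,14,15,15,17,19]

Scan for sites:
  PtaV (AGGAT, off=2): starts [40, 45, 59, 74, 95, 107, 133, 173, 213, 265] → cuts [42, 47, 61, 76, 97, 109, 135, 175, 215, 267]
  ZebII (TCGCGC, off=0): starts [116, 147, 159, 167, 186, 203, 226, 241, 248] → cuts [116, 147, 159, 167, 186, 203, 226, 241, 248]
  NpsX (AACGTAC, off=5): starts [2, 14, 22, 50, 83, 178, 218, 232, 257, 271] → cuts [7, 19, 27, 55, 88, 183, 223, 237, 262, 276]

Pooled cuts: [7, 19, 27, 42, 47, 55, 61, 76, 88, 97, 109, 116, 135, 147, 159, 167, 175, 183, 186, 203, 215, 223, 226, 237, 241, 248, 262, 267, 276]

Fragments:
  [0,7): 7 bp
  [7,19): 12 bp
  [19,27): 8 bp
  [27,42): 15 bp
  [42,47): 5 bp
  [47,55): 8 bp
  [55,61): 6 bp
  [61,76): 15 bp
  [76,88): 12 bp
  [88,97): 9 bp
  [97,109): 12 bp
  [109,116): 7 bp
  [116,135): 19 bp
  [135,147): 12 bp
  [147,159): 12 bp
  [159,167): 8 bp
  [167,175): 8 bp
  [175,183): 8 bp
  [183,186): 3 bp
  [186,203): 17 bp
  [203,215): 12 bp
  [215,223): 8 bp
  [223,226): 3 bp
  [226,237): 11 bp
  [237,241): 4 bp
  [241,248): 7 bp
  [248,262): 14 bp
  [262,267): 5 bp
  [267,276): 9 bp
  [276,281): 5 bp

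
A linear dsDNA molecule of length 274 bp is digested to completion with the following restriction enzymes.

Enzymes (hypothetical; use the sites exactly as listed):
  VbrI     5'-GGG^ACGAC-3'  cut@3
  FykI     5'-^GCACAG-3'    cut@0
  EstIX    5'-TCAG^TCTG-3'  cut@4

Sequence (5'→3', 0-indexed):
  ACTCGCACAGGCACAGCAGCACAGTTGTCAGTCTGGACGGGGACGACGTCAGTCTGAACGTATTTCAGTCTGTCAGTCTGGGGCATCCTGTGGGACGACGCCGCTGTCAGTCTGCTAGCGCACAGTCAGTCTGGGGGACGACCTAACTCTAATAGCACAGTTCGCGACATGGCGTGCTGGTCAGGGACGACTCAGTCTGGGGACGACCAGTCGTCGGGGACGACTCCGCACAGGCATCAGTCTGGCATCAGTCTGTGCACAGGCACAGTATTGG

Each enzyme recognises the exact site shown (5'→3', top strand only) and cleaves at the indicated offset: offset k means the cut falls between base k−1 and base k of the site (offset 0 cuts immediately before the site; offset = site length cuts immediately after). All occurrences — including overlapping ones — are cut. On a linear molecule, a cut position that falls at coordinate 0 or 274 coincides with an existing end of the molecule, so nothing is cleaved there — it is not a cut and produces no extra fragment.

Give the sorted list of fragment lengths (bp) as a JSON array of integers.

Per-enzyme occurrences:
  VbrI (GGGACGAC, off=3): starts [39, 91, 134, 183, 199, 216] → cuts [42, 94, 137, 186, 202, 219]
  FykI (GCACAG, off=0): starts [4, 10, 18, 119, 154, 227, 256, 262] → cuts [4, 10, 18, 119, 154, 227, 256, 262]
  EstIX (TCAGTCTG, off=4): starts [27, 48, 64, 72, 106, 125, 191, 236, 247] → cuts [31, 52, 68, 76, 110, 129, 195, 240, 251]

All cut coordinates (distinct, sorted): [4, 10, 18, 31, 42, 52, 68, 76, 94, 110, 119, 129, 137, 154, 186, 195, 202, 219, 227, 240, 251, 256, 262]

Fragments:
  [0,4): 4 bp
  [4,10): 6 bp
  [10,18): 8 bp
  [18,31): 13 bp
  [31,42): 11 bp
  [42,52): 10 bp
  [52,68): 16 bp
  [68,76): 8 bp
  [76,94): 18 bp
  [94,110): 16 bp
  [110,119): 9 bp
  [119,129): 10 bp
  [129,137): 8 bp
  [137,154): 17 bp
  [154,186): 32 bp
  [186,195): 9 bp
  [195,202): 7 bp
  [202,219): 17 bp
  [219,227): 8 bp
  [227,240): 13 bp
  [240,251): 11 bp
  [251,256): 5 bp
  [256,262): 6 bp
  [262,274): 12 bp

[4,5,6,6,7,8,8,8,8,9,9,10,10,11,11,12,13,13,16,16,17,17,18,32]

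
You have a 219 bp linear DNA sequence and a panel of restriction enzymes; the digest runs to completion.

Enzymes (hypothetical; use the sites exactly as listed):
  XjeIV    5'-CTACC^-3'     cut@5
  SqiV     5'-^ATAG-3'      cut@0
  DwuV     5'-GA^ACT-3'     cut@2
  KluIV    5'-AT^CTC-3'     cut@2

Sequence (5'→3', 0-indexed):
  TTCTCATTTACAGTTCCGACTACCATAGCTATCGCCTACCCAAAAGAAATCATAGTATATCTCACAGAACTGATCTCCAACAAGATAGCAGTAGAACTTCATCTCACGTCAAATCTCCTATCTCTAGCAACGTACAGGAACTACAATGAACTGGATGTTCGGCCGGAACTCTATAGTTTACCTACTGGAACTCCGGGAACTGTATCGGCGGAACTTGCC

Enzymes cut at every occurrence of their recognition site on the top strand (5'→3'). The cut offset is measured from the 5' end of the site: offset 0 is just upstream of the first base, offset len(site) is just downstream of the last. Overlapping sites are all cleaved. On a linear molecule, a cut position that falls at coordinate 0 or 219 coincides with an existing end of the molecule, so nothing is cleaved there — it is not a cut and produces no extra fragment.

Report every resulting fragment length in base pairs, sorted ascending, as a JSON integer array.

[5,6,7,7,7,8,9,9,10,10,11,11,12,14,16,17,18,18,24]

Per-enzyme occurrences:
  XjeIV (CTACC, off=5): starts [19, 35] → cuts [24, 40]
  SqiV (ATAG, off=0): starts [24, 51, 84, 172] → cuts [24, 51, 84, 172]
  DwuV (GAACT, off=2): starts [66, 93, 137, 147, 165, 187, 196, 210] → cuts [68, 95, 139, 149, 167, 189, 198, 212]
  KluIV (ATCTC, off=2): starts [58, 72, 100, 112, 119] → cuts [60, 74, 102, 114, 121]

All cut coordinates (distinct, sorted): [24, 40, 51, 60, 68, 74, 84, 95, 102, 114, 121, 139, 149, 167, 172, 189, 198, 212]

Fragments:
  [0,24): 24 bp
  [24,40): 16 bp
  [40,51): 11 bp
  [51,60): 9 bp
  [60,68): 8 bp
  [68,74): 6 bp
  [74,84): 10 bp
  [84,95): 11 bp
  [95,102): 7 bp
  [102,114): 12 bp
  [114,121): 7 bp
  [121,139): 18 bp
  [139,149): 10 bp
  [149,167): 18 bp
  [167,172): 5 bp
  [172,189): 17 bp
  [189,198): 9 bp
  [198,212): 14 bp
  [212,219): 7 bp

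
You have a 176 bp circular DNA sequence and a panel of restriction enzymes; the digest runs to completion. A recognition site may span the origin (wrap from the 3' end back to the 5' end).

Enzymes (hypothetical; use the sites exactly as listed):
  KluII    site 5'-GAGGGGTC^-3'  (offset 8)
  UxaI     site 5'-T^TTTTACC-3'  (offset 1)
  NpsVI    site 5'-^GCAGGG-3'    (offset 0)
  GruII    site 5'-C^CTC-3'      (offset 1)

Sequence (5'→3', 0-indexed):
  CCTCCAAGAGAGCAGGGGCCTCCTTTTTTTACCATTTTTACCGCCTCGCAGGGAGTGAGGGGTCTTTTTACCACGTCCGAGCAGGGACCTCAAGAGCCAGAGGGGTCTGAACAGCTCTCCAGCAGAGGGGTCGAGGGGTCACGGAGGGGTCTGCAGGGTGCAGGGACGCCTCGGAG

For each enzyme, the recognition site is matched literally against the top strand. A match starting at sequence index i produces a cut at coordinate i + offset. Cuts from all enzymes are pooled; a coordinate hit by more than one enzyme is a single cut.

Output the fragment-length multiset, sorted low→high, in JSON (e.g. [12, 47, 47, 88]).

Site scan:
  KluII GAGGGGTC/8: at [56, 99, 124, 132, 143] ⇒ [64, 107, 132, 140, 151]
  UxaI TTTTTACC/1: at [25, 34, 64] ⇒ [26, 35, 65]
  NpsVI GCAGGG/0: at [11, 47, 80, 152, 159] ⇒ [11, 47, 80, 152, 159]
  GruII CCTC/1: at [0, 18, 43, 87, 168] ⇒ [1, 19, 44, 88, 169]

Pooled cuts: [1, 11, 19, 26, 35, 44, 47, 64, 65, 80, 88, 107, 132, 140, 151, 152, 159, 169]

Fragments:
  1→11: 10 bp
  11→19: 8 bp
  19→26: 7 bp
  26→35: 9 bp
  35→44: 9 bp
  44→47: 3 bp
  47→64: 17 bp
  64→65: 1 bp
  65→80: 15 bp
  80→88: 8 bp
  88→107: 19 bp
  107→132: 25 bp
  132→140: 8 bp
  140→151: 11 bp
  151→152: 1 bp
  152→159: 7 bp
  159→169: 10 bp
  169→1 (wrap): 176-169+1 = 8 bp

[1,1,3,7,7,8,8,8,8,9,9,10,10,11,15,17,19,25]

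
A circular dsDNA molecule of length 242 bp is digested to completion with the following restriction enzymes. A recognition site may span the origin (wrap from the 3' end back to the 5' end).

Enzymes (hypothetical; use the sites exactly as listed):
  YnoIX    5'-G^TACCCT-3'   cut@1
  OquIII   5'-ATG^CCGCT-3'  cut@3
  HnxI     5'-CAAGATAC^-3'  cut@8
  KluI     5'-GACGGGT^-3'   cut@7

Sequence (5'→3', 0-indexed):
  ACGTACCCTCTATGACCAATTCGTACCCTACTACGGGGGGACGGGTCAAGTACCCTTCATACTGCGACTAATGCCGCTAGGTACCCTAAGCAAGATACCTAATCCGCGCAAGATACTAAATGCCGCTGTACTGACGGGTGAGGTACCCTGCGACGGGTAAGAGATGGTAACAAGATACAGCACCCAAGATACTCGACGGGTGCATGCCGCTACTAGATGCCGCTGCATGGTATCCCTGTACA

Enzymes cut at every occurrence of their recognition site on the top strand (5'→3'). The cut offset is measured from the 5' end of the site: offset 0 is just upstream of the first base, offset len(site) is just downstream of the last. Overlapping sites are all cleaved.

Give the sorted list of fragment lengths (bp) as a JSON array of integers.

[4,4,5,6,8,9,13,14,15,17,17,18,20,20,23,23,26]

Scan for sites:
  YnoIX (GTACCCT, off=1): starts [2, 22, 49, 80, 142] → cuts [3, 23, 50, 81, 143]
  OquIII (ATGCCGCT, off=3): starts [70, 119, 203, 216] → cuts [73, 122, 206, 219]
  HnxI (CAAGATAC, off=8): starts [90, 108, 170, 184] → cuts [98, 116, 178, 192]
  KluI (GACGGGT, off=7): starts [39, 132, 151, 194] → cuts [46, 139, 158, 201]

Pooled cuts: [3, 23, 46, 50, 73, 81, 98, 116, 122, 139, 143, 158, 178, 192, 201, 206, 219]

Fragment lengths:
  3→23: 20 bp
  23→46: 23 bp
  46→50: 4 bp
  50→73: 23 bp
  73→81: 8 bp
  81→98: 17 bp
  98→116: 18 bp
  116→122: 6 bp
  122→139: 17 bp
  139→143: 4 bp
  143→158: 15 bp
  158→178: 20 bp
  178→192: 14 bp
  192→201: 9 bp
  201→206: 5 bp
  206→219: 13 bp
  219→3 (wrap): 242-219+3 = 26 bp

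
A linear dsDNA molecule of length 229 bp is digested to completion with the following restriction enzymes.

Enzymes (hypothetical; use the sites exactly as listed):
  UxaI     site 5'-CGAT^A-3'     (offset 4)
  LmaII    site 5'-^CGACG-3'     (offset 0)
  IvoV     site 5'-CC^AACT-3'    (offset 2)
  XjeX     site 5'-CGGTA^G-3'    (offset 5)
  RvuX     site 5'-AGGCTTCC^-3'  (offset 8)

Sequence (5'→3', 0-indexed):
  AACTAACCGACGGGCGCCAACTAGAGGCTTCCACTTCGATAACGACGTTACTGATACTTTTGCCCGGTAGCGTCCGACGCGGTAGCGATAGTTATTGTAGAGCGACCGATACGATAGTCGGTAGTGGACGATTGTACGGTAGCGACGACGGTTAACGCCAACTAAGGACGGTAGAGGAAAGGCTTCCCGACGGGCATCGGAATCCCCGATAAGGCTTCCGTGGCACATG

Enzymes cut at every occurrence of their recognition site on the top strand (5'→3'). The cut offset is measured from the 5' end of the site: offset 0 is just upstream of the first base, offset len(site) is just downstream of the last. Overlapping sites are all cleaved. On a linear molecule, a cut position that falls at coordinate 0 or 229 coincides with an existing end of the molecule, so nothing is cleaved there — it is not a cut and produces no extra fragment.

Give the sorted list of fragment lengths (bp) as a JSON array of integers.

[1,2,3,5,5,5,7,8,8,9,10,10,11,14,14,14,14,18,21,23,27]

Scan for sites:
  UxaI (CGATA, off=4): starts [36, 85, 106, 111, 206] → cuts [40, 89, 110, 115, 210]
  LmaII (CGACG, off=0): starts [7, 42, 74, 142, 145, 187] → cuts [7, 42, 74, 142, 145, 187]
  IvoV (CCAACT, off=2): starts [16, 157] → cuts [18, 159]
  XjeX (CGGTAG, off=5): starts [64, 79, 118, 136, 168] → cuts [69, 84, 123, 141, 173]
  RvuX (AGGCTTCC, off=8): starts [24, 179, 211] → cuts [32, 187, 219]

All cut coordinates (distinct, sorted): [7, 18, 32, 40, 42, 69, 74, 84, 89, 110, 115, 123, 141, 142, 145, 159, 173, 187, 210, 219]

Fragment lengths:
  [0,7): 7 bp
  [7,18): 11 bp
  [18,32): 14 bp
  [32,40): 8 bp
  [40,42): 2 bp
  [42,69): 27 bp
  [69,74): 5 bp
  [74,84): 10 bp
  [84,89): 5 bp
  [89,110): 21 bp
  [110,115): 5 bp
  [115,123): 8 bp
  [123,141): 18 bp
  [141,142): 1 bp
  [142,145): 3 bp
  [145,159): 14 bp
  [159,173): 14 bp
  [173,187): 14 bp
  [187,210): 23 bp
  [210,219): 9 bp
  [219,229): 10 bp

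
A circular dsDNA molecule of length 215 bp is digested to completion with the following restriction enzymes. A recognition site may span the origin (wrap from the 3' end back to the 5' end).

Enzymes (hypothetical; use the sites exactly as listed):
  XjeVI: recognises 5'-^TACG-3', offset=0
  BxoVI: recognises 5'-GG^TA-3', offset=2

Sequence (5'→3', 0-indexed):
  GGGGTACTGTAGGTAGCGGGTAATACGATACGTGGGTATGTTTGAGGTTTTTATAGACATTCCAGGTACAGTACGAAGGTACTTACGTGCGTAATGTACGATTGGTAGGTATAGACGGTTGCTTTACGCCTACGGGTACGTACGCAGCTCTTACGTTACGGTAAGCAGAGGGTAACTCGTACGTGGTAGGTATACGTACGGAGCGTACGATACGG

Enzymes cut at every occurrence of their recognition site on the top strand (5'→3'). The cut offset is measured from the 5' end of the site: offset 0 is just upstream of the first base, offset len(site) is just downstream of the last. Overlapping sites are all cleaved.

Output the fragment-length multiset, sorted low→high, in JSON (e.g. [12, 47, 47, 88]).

Per-enzyme occurrences:
  XjeVI (TACG, off=0): starts [23, 28, 71, 83, 96, 124, 130, 136, 140, 151, 156, 179, 192, 196, 205, 210] → cuts [23, 28, 71, 83, 96, 124, 130, 136, 140, 151, 156, 179, 192, 196, 205, 210]
  BxoVI (GGTA, off=2): starts [2, 11, 18, 34, 64, 77, 103, 107, 134, 159, 170, 184, 188] → cuts [4, 13, 20, 36, 66, 79, 105, 109, 136, 161, 172, 186, 190]

Pooled cuts: [4, 13, 20, 23, 28, 36, 66, 71, 79, 83, 96, 105, 109, 124, 130, 136, 140, 151, 156, 161, 172, 179, 186, 190, 192, 196, 205, 210]

Fragment lengths:
  4→13: 9 bp
  13→20: 7 bp
  20→23: 3 bp
  23→28: 5 bp
  28→36: 8 bp
  36→66: 30 bp
  66→71: 5 bp
  71→79: 8 bp
  79→83: 4 bp
  83→96: 13 bp
  96→105: 9 bp
  105→109: 4 bp
  109→124: 15 bp
  124→130: 6 bp
  130→136: 6 bp
  136→140: 4 bp
  140→151: 11 bp
  151→156: 5 bp
  156→161: 5 bp
  161→172: 11 bp
  172→179: 7 bp
  179→186: 7 bp
  186→190: 4 bp
  190→192: 2 bp
  192→196: 4 bp
  196→205: 9 bp
  205→210: 5 bp
  210→4 (wrap): 215-210+4 = 9 bp

[2,3,4,4,4,4,4,5,5,5,5,5,6,6,7,7,7,8,8,9,9,9,9,11,11,13,15,30]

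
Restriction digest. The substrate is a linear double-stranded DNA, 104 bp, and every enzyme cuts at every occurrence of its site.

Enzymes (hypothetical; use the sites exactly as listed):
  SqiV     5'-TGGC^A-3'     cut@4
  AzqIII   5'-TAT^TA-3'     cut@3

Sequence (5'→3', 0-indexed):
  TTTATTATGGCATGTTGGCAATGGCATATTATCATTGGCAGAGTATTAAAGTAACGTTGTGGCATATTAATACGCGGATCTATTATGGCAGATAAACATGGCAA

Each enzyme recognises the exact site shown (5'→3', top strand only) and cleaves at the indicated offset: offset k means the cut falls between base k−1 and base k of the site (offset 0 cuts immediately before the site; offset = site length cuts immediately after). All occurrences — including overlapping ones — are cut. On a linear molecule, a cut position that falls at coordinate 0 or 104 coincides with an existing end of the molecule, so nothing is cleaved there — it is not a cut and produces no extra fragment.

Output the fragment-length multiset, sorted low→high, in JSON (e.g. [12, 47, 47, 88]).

[2,4,4,5,6,6,6,7,8,10,13,16,17]

Per-enzyme occurrences:
  SqiV (TGGCA, off=4): starts [7, 15, 21, 35, 59, 85, 98] → cuts [11, 19, 25, 39, 63, 89, 102]
  AzqIII (TATTA, off=3): starts [2, 26, 43, 64, 80] → cuts [5, 29, 46, 67, 83]

Pooled cuts: [5, 11, 19, 25, 29, 39, 46, 63, 67, 83, 89, 102]

Fragment lengths:
  [0,5): 5 bp
  [5,11): 6 bp
  [11,19): 8 bp
  [19,25): 6 bp
  [25,29): 4 bp
  [29,39): 10 bp
  [39,46): 7 bp
  [46,63): 17 bp
  [63,67): 4 bp
  [67,83): 16 bp
  [83,89): 6 bp
  [89,102): 13 bp
  [102,104): 2 bp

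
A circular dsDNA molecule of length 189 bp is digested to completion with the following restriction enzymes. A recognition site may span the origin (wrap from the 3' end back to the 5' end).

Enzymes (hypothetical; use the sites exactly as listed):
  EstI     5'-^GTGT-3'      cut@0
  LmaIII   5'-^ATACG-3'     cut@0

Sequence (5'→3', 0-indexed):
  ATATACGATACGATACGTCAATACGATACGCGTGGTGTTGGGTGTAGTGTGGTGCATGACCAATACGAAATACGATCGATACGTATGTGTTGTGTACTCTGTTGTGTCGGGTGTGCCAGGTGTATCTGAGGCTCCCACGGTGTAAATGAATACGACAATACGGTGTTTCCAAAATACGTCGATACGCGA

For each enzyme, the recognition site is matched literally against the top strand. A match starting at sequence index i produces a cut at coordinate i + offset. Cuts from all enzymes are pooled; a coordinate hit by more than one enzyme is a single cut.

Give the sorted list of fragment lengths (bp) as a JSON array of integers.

[5,5,5,5,5,5,7,7,7,8,8,8,8,9,9,9,10,10,11,12,16,20]

Per-enzyme occurrences:
  EstI (GTGT, off=0): starts [34, 41, 46, 86, 91, 103, 110, 119, 139, 162] → cuts [34, 41, 46, 86, 91, 103, 110, 119, 139, 162]
  LmaIII (ATACG, off=0): starts [2, 7, 12, 20, 25, 62, 69, 78, 149, 157, 173, 181] → cuts [2, 7, 12, 20, 25, 62, 69, 78, 149, 157, 173, 181]

All cut coordinates (distinct, sorted): [2, 7, 12, 20, 25, 34, 41, 46, 62, 69, 78, 86, 91, 103, 110, 119, 139, 149, 157, 162, 173, 181]

Fragments:
  2→7: 5 bp
  7→12: 5 bp
  12→20: 8 bp
  20→25: 5 bp
  25→34: 9 bp
  34→41: 7 bp
  41→46: 5 bp
  46→62: 16 bp
  62→69: 7 bp
  69→78: 9 bp
  78→86: 8 bp
  86→91: 5 bp
  91→103: 12 bp
  103→110: 7 bp
  110→119: 9 bp
  119→139: 20 bp
  139→149: 10 bp
  149→157: 8 bp
  157→162: 5 bp
  162→173: 11 bp
  173→181: 8 bp
  181→2 (wrap): 189-181+2 = 10 bp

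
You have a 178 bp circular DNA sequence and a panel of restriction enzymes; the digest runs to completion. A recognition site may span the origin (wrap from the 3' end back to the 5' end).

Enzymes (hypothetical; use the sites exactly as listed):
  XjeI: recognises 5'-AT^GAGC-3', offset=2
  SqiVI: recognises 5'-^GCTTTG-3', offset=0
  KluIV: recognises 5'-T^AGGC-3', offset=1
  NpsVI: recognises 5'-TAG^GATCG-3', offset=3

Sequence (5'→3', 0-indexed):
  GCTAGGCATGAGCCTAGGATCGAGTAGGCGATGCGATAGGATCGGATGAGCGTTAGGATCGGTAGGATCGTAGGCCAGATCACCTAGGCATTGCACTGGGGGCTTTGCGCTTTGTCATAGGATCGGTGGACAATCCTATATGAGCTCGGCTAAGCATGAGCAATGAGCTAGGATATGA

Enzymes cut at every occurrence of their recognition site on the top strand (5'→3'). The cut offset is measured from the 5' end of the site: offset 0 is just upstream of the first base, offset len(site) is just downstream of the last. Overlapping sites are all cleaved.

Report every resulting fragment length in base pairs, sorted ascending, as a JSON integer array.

Site scan:
  XjeI (ATGAGC, off=2): starts [7, 45, 139, 155, 162, 174] → cuts [9, 47, 141, 157, 164, 176]
  SqiVI (GCTTTG, off=0): starts [101, 108] → cuts [101, 108]
  KluIV (TAGGC, off=1): starts [2, 24, 70, 84] → cuts [3, 25, 71, 85]
  NpsVI (TAGGATCG, off=3): starts [14, 36, 53, 62, 117] → cuts [17, 39, 56, 65, 120]

All cut coordinates (distinct, sorted): [3, 9, 17, 25, 39, 47, 56, 65, 71, 85, 101, 108, 120, 141, 157, 164, 176]

Fragment lengths:
  3→9: 6 bp
  9→17: 8 bp
  17→25: 8 bp
  25→39: 14 bp
  39→47: 8 bp
  47→56: 9 bp
  56→65: 9 bp
  65→71: 6 bp
  71→85: 14 bp
  85→101: 16 bp
  101→108: 7 bp
  108→120: 12 bp
  120→141: 21 bp
  141→157: 16 bp
  157→164: 7 bp
  164→176: 12 bp
  176→3 (wrap): 178-176+3 = 5 bp

[5,6,6,7,7,8,8,8,9,9,12,12,14,14,16,16,21]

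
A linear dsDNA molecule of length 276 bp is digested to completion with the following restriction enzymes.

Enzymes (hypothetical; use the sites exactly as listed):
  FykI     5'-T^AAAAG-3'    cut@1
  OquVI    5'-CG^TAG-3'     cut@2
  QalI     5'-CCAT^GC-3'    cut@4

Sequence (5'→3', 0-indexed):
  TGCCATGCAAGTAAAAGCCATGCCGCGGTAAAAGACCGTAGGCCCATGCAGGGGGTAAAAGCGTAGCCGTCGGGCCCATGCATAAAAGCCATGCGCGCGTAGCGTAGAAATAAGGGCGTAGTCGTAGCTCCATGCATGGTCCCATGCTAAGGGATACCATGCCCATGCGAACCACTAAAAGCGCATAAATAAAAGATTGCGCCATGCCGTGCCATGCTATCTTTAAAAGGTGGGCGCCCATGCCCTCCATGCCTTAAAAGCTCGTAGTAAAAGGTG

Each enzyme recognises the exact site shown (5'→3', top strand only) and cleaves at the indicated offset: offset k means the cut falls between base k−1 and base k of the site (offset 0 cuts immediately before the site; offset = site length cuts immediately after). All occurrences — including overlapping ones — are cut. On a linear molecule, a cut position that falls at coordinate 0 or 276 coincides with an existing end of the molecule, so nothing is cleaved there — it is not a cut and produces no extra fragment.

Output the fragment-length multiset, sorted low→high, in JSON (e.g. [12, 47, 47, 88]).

[4,4,5,5,6,6,6,6,7,7,8,8,9,9,9,9,9,9,9,9,9,10,10,12,14,14,15,15,16,17]

Per-enzyme occurrences:
  FykI (TAAAAG, off=1): starts [11, 28, 55, 82, 175, 189, 223, 254, 267] → cuts [12, 29, 56, 83, 176, 190, 224, 255, 268]
  OquVI (CGTAG, off=2): starts [36, 61, 97, 102, 116, 122, 262] → cuts [38, 63, 99, 104, 118, 124, 264]
  QalI (CCATGC, off=4): starts [2, 17, 43, 75, 88, 129, 141, 156, 162, 201, 211, 237, 246] → cuts [6, 21, 47, 79, 92, 133, 145, 160, 166, 205, 215, 241, 250]

Pooled cuts: [6, 12, 21, 29, 38, 47, 56, 63, 79, 83, 92, 99, 104, 118, 124, 133, 145, 160, 166, 176, 190, 205, 215, 224, 241, 250, 255, 264, 268]

Fragment lengths:
  [0,6): 6 bp
  [6,12): 6 bp
  [12,21): 9 bp
  [21,29): 8 bp
  [29,38): 9 bp
  [38,47): 9 bp
  [47,56): 9 bp
  [56,63): 7 bp
  [63,79): 16 bp
  [79,83): 4 bp
  [83,92): 9 bp
  [92,99): 7 bp
  [99,104): 5 bp
  [104,118): 14 bp
  [118,124): 6 bp
  [124,133): 9 bp
  [133,145): 12 bp
  [145,160): 15 bp
  [160,166): 6 bp
  [166,176): 10 bp
  [176,190): 14 bp
  [190,205): 15 bp
  [205,215): 10 bp
  [215,224): 9 bp
  [224,241): 17 bp
  [241,250): 9 bp
  [250,255): 5 bp
  [255,264): 9 bp
  [264,268): 4 bp
  [268,276): 8 bp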